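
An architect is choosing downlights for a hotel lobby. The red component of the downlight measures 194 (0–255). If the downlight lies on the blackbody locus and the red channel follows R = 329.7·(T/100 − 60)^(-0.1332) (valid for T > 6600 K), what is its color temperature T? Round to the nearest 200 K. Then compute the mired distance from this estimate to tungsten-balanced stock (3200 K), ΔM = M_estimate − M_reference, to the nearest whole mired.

-225 mireds

(t − 60)^(-0.1332) = 194/329.7 = 0.58841.
t − 60 = 0.58841^(1/-0.1332) = 0.58841^(-7.508) = 53.593, so t = 113.593.
T = 100·t = 11359 K → 11400 K to the nearest 200 K.
M_estimate = 10⁶/11400 = 87.72; M_reference = 10⁶/3200 = 312.50.
ΔM = 87.72 − 312.50 = -224.78 → -225 mireds.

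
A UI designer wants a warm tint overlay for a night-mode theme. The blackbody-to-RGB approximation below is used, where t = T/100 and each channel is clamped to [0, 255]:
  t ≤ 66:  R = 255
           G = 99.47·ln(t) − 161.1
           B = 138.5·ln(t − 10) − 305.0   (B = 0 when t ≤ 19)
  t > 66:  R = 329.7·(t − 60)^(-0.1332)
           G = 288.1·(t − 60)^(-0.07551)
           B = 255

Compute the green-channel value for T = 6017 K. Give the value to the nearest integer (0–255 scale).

246

t = 6017/100 = 60.17; the t ≤ 66 branch applies.
G = 99.47·ln 60.17 − 161.1 = 99.47·4.0972 − 161.1 = 246.446.
Rounded: 246.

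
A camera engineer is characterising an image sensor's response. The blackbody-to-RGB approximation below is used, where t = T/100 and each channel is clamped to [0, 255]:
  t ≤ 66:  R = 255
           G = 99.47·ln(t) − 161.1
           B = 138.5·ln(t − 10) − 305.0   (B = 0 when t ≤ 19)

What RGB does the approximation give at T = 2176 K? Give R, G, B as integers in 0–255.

t = 2176/100 = 21.76; the t ≤ 66 branch applies.
R = 255 by definition for t ≤ 66.
G = 99.47·ln 21.76 − 161.1 = 99.47·3.0801 − 161.1 = 145.275.
B = 138.5·ln(21.76 − 10) − 305.0 = 138.5·ln 11.76 − 305.0 = 138.5·2.4647 − 305.0 = 36.361.
Rounded: (255, 145, 36).

R=255, G=145, B=36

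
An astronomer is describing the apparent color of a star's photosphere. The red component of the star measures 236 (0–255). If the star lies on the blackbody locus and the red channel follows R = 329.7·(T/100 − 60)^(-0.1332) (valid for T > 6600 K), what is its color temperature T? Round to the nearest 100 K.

7200 K

(t − 60)^(-0.1332) = 236/329.7 = 0.71580.
t − 60 = 0.71580^(1/-0.1332) = 0.71580^(-7.508) = 12.307, so t = 72.307.
T = 100·t = 7231 K → 7200 K to the nearest 100 K.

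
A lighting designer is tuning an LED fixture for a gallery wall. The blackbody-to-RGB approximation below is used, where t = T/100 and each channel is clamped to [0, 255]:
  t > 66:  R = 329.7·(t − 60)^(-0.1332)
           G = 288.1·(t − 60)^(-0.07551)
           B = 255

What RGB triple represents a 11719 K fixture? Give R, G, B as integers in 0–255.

t = 11719/100 = 117.19; the t > 66 branch applies.
R = 329.7·(117.19 − 60)^(-0.1332) = 329.7·57.19^(-0.1332) = 329.7·0.58334 = 192.329.
G = 288.1·(117.19 − 60)^(-0.07551) = 288.1·57.19^(-0.07551) = 288.1·0.73672 = 212.250.
B = 255 by definition for t > 66.
Rounded: (192, 212, 255).

R=192, G=212, B=255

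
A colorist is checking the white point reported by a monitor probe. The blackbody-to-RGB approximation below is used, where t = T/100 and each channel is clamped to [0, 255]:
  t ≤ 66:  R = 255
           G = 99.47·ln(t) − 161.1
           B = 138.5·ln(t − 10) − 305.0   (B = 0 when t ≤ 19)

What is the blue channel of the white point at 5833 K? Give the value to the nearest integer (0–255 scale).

t = 5833/100 = 58.33; the t ≤ 66 branch applies.
B = 138.5·ln(58.33 − 10) − 305.0 = 138.5·ln 48.33 − 305.0 = 138.5·3.8781 − 305.0 = 232.110.
Rounded: 232.

232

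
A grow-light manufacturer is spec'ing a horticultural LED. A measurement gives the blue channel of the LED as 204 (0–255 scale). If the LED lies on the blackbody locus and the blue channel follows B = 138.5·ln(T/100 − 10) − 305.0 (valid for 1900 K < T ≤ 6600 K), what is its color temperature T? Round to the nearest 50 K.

4950 K

ln(t − 10) = (204 + 305.0) / 138.5 = 3.6751.
t − 10 = e^3.6751 = 39.452, so t = 49.452.
T = 100·t = 4945 K → 4950 K to the nearest 50 K.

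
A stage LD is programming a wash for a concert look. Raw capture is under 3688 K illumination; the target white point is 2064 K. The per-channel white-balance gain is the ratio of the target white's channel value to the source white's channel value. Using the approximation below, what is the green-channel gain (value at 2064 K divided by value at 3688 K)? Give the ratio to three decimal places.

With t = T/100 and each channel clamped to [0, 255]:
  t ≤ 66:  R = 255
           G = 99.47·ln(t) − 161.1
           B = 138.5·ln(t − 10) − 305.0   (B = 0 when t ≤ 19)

At 3688 K (t = 36.88):
  G = 99.47·ln 36.88 − 161.1 = 99.47·3.6077 − 161.1 = 197.755.
At 2064 K (t = 20.64):
  G = 99.47·ln 20.64 − 161.1 = 99.47·3.0272 − 161.1 = 140.019.
Gain = 140.019 / 197.755 = 0.7080 → 0.708.

0.708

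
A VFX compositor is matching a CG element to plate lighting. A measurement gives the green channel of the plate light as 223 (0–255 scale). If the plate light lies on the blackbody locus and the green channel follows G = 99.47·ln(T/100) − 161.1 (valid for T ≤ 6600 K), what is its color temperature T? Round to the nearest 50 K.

ln t = (223 + 161.1) / 99.47 = 3.8615.
t = e^3.8615 = 47.535.
T = 100·t = 4753 K → 4750 K to the nearest 50 K.

4750 K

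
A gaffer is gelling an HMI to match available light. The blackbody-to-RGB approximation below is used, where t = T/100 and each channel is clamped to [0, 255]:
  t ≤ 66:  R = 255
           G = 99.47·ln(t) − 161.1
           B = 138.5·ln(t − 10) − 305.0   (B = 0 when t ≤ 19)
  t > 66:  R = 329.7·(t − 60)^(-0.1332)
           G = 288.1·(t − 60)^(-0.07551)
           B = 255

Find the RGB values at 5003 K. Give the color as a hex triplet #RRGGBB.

t = 5003/100 = 50.03; the t ≤ 66 branch applies.
R = 255 by definition for t ≤ 66.
G = 99.47·ln 50.03 − 161.1 = 99.47·3.9126 − 161.1 = 228.089.
B = 138.5·ln(50.03 − 10) − 305.0 = 138.5·ln 40.03 − 305.0 = 138.5·3.6896 − 305.0 = 206.014.
Rounded: (255, 228, 206).
In hex: #FFE4CE.

#FFE4CE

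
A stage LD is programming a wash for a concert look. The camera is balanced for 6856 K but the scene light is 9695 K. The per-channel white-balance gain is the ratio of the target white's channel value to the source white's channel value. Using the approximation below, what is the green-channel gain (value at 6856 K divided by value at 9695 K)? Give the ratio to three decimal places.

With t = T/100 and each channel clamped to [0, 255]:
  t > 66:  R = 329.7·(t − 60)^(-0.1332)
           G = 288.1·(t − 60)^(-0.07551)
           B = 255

At 9695 K (t = 96.95):
  G = 288.1·(96.95 − 60)^(-0.07551) = 288.1·36.95^(-0.07551) = 288.1·0.76143 = 219.368.
At 6856 K (t = 68.56):
  G = 288.1·(68.56 − 60)^(-0.07551) = 288.1·8.56^(-0.07551) = 288.1·0.85033 = 244.981.
Gain = 244.981 / 219.368 = 1.1168 → 1.117.

1.117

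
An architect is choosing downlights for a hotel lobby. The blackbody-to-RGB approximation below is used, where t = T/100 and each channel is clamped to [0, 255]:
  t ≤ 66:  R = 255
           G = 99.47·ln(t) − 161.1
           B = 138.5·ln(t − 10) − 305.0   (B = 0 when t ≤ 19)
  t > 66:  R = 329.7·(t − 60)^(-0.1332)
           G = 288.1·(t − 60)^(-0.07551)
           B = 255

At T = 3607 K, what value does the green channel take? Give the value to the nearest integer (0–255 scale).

196

t = 3607/100 = 36.07; the t ≤ 66 branch applies.
G = 99.47·ln 36.07 − 161.1 = 99.47·3.5855 − 161.1 = 195.546.
Rounded: 196.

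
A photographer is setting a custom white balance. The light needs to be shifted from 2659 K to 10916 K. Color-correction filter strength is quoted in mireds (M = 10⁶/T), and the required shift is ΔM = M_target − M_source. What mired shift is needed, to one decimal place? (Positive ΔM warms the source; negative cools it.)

M_source = 10⁶/2659 = 376.081; M_target = 10⁶/10916 = 91.609.
ΔM = 91.609 − 376.081 = -284.473 → -284.5 mireds, a cooling shift.

-284.5 mireds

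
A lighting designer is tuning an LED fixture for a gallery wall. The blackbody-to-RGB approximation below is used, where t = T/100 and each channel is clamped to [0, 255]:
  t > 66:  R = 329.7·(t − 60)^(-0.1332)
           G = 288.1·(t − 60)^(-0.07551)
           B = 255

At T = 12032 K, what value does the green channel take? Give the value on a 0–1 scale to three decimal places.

t = 12032/100 = 120.32; the t > 66 branch applies.
G = 288.1·(120.32 − 60)^(-0.07551) = 288.1·60.32^(-0.07551) = 288.1·0.73377 = 211.398.
On a 0–1 scale: 211.398/255 = 0.8290 → 0.829.

0.829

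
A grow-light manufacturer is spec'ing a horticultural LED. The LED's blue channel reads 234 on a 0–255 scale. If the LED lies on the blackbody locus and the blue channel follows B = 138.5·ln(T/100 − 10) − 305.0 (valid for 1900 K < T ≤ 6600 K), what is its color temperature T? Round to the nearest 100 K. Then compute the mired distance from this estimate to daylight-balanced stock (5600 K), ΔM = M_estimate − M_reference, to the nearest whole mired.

-9 mireds

ln(t − 10) = (234 + 305.0) / 138.5 = 3.8917.
t − 10 = e^3.8917 = 48.994, so t = 58.994.
T = 100·t = 5899 K → 5900 K to the nearest 100 K.
M_estimate = 10⁶/5900 = 169.49; M_reference = 10⁶/5600 = 178.57.
ΔM = 169.49 − 178.57 = -9.08 → -9 mireds.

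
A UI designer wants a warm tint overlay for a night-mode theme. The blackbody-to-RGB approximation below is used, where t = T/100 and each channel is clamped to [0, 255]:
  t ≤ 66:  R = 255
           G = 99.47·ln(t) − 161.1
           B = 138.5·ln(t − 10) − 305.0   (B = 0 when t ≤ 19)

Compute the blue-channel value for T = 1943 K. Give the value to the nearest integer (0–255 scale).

6

t = 1943/100 = 19.43; the t ≤ 66 branch applies.
B = 138.5·ln(19.43 − 10) − 305.0 = 138.5·ln 9.43 − 305.0 = 138.5·2.2439 − 305.0 = 5.780.
Rounded: 6.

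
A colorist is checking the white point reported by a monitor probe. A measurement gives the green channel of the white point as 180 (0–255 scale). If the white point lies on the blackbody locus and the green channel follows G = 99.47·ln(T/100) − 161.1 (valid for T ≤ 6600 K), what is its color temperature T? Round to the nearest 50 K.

3100 K

ln t = (180 + 161.1) / 99.47 = 3.4292.
t = e^3.4292 = 30.851.
T = 100·t = 3085 K → 3100 K to the nearest 50 K.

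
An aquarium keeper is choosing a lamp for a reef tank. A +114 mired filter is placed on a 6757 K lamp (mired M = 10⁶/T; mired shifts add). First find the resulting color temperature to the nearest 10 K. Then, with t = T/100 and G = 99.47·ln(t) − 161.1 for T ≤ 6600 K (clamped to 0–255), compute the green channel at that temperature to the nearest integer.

M_in = 10⁶/6757 = 147.99; M_out = 147.99 + (+114) = 261.99.
T_out = 10⁶/261.99 = 3816.9 K → 3820 K; t = 38.2.
G = 99.47·ln 38.2 − 161.1 = 99.47·3.6428 − 161.1 = 201.253.
Rounded: 201.

201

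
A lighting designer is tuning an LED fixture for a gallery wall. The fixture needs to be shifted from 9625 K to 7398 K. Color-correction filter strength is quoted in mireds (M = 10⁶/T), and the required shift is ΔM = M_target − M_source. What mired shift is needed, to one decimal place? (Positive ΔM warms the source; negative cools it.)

+31.3 mireds

M_source = 10⁶/9625 = 103.896; M_target = 10⁶/7398 = 135.172.
ΔM = 135.172 − 103.896 = 31.276 → +31.3 mireds, a warming shift.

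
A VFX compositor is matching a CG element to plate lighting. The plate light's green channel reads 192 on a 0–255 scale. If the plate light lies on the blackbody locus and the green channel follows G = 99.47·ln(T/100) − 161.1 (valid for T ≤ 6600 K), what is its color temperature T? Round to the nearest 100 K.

ln t = (192 + 161.1) / 99.47 = 3.5498.
t = e^3.5498 = 34.807.
T = 100·t = 3481 K → 3500 K to the nearest 100 K.

3500 K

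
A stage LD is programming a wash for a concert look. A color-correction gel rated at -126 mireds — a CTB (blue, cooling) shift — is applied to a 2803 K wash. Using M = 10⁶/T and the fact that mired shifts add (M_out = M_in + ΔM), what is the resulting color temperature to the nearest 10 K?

M_in = 10⁶/2803 = 356.76 mireds.
M_out = 356.76 + (-126) = 230.76 mireds.
T_out = 10⁶/230.76 = 4333.5 K → 4330 K.

4330 K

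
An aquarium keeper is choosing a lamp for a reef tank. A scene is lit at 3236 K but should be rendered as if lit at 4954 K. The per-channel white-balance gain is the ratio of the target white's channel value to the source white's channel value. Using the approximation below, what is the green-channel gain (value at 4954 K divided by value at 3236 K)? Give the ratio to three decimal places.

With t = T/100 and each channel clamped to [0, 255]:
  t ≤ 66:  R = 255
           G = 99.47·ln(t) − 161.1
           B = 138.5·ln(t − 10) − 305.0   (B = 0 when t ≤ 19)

At 3236 K (t = 32.36):
  G = 99.47·ln 32.36 − 161.1 = 99.47·3.4769 − 161.1 = 184.750.
At 4954 K (t = 49.54):
  G = 99.47·ln 49.54 − 161.1 = 99.47·3.9028 − 161.1 = 227.110.
Gain = 227.110 / 184.750 = 1.2293 → 1.229.

1.229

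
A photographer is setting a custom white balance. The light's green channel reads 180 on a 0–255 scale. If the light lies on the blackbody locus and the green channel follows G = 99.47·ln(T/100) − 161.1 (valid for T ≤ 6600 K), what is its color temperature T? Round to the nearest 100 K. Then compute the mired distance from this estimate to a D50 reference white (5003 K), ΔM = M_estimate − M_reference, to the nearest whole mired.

+123 mireds

ln t = (180 + 161.1) / 99.47 = 3.4292.
t = e^3.4292 = 30.851.
T = 100·t = 3085 K → 3100 K to the nearest 100 K.
M_estimate = 10⁶/3100 = 322.58; M_reference = 10⁶/5003 = 199.88.
ΔM = 322.58 − 199.88 = 122.70 → +123 mireds.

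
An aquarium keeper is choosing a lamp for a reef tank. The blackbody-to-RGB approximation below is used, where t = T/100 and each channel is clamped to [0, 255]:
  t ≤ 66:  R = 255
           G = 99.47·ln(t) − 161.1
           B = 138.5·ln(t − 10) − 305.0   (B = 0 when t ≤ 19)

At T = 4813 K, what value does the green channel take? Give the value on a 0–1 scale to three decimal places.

t = 4813/100 = 48.13; the t ≤ 66 branch applies.
G = 99.47·ln 48.13 − 161.1 = 99.47·3.8739 − 161.1 = 224.237.
On a 0–1 scale: 224.237/255 = 0.8794 → 0.879.

0.879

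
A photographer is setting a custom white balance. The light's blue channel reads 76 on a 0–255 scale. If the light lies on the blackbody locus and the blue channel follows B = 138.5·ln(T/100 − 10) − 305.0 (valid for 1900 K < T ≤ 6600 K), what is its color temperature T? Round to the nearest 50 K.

2550 K

ln(t − 10) = (76 + 305.0) / 138.5 = 2.7509.
t − 10 = e^2.7509 = 15.657, so t = 25.657.
T = 100·t = 2566 K → 2550 K to the nearest 50 K.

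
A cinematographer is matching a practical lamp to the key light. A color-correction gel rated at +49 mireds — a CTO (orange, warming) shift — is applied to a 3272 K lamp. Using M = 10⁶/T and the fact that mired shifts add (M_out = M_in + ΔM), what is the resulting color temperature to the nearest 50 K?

2800 K

M_in = 10⁶/3272 = 305.62 mireds.
M_out = 305.62 + (+49) = 354.62 mireds.
T_out = 10⁶/354.62 = 2819.9 K → 2800 K.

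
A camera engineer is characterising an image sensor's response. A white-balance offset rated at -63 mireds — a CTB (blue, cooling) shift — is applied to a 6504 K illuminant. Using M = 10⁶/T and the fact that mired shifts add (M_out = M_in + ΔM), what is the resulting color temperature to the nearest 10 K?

11020 K

M_in = 10⁶/6504 = 153.75 mireds.
M_out = 153.75 + (-63) = 90.75 mireds.
T_out = 10⁶/90.75 = 11019.1 K → 11020 K.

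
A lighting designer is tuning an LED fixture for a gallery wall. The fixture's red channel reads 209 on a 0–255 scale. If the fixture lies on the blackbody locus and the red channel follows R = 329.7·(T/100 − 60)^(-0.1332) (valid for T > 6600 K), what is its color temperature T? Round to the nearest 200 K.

(t − 60)^(-0.1332) = 209/329.7 = 0.63391.
t − 60 = 0.63391^(1/-0.1332) = 0.63391^(-7.508) = 30.639, so t = 90.639.
T = 100·t = 9064 K → 9000 K to the nearest 200 K.

9000 K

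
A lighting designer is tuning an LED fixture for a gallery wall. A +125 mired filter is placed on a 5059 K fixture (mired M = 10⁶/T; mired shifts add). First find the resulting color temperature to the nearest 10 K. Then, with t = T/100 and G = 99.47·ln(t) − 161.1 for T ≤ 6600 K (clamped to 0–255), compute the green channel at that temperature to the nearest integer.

M_in = 10⁶/5059 = 197.67; M_out = 197.67 + (+125) = 322.67.
T_out = 10⁶/322.67 = 3099.2 K → 3100 K; t = 31.
G = 99.47·ln 31 − 161.1 = 99.47·3.4340 − 161.1 = 180.479.
Rounded: 180.

180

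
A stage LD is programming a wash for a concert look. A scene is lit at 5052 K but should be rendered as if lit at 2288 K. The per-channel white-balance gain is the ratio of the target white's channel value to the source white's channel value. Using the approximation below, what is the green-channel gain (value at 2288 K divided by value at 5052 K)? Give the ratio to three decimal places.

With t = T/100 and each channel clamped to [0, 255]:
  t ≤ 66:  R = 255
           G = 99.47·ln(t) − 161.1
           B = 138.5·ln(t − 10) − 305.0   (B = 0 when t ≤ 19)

0.656

At 5052 K (t = 50.52):
  G = 99.47·ln 50.52 − 161.1 = 99.47·3.9224 − 161.1 = 229.058.
At 2288 K (t = 22.88):
  G = 99.47·ln 22.88 − 161.1 = 99.47·3.1303 − 161.1 = 150.267.
Gain = 150.267 / 229.058 = 0.6560 → 0.656.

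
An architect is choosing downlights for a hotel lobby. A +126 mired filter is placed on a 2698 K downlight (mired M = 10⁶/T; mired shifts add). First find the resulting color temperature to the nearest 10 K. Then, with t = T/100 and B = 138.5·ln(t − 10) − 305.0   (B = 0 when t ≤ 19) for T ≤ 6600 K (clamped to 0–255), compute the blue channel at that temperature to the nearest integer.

15

M_in = 10⁶/2698 = 370.64; M_out = 370.64 + (+126) = 496.64.
T_out = 10⁶/496.64 = 2013.5 K → 2010 K; t = 20.1.
B = 138.5·ln(20.1 − 10) − 305.0 = 138.5·ln 10.1 − 305.0 = 138.5·2.3125 − 305.0 = 15.286.
Rounded: 15.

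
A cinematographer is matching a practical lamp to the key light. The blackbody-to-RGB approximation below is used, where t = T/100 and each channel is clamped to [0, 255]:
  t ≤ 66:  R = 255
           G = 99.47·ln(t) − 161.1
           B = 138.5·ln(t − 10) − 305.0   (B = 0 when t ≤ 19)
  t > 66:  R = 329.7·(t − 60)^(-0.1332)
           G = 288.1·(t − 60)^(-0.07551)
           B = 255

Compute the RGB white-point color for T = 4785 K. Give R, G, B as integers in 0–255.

t = 4785/100 = 47.85; the t ≤ 66 branch applies.
R = 255 by definition for t ≤ 66.
G = 99.47·ln 47.85 − 161.1 = 99.47·3.8681 − 161.1 = 223.657.
B = 138.5·ln(47.85 − 10) − 305.0 = 138.5·ln 37.85 − 305.0 = 138.5·3.6336 − 305.0 = 198.258.
Rounded: (255, 224, 198).

R=255, G=224, B=198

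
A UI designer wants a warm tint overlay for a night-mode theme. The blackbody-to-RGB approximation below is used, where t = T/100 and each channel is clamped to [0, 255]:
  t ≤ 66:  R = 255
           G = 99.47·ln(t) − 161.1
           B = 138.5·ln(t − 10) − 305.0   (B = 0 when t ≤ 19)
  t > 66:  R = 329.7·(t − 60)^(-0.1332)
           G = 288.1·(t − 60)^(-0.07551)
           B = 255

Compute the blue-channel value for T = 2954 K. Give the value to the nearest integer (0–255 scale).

t = 2954/100 = 29.54; the t ≤ 66 branch applies.
B = 138.5·ln(29.54 − 10) − 305.0 = 138.5·ln 19.54 − 305.0 = 138.5·2.9725 − 305.0 = 106.686.
Rounded: 107.

107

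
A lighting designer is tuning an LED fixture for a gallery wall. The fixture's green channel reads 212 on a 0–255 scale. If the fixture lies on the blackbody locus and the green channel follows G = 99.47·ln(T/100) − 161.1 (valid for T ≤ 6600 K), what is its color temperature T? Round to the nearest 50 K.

4250 K

ln t = (212 + 161.1) / 99.47 = 3.7509.
t = e^3.7509 = 42.559.
T = 100·t = 4256 K → 4250 K to the nearest 50 K.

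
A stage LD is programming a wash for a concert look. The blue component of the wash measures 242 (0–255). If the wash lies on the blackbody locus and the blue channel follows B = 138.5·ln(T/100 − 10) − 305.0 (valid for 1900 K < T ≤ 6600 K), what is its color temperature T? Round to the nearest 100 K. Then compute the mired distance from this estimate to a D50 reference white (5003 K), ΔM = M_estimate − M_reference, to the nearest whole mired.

ln(t − 10) = (242 + 305.0) / 138.5 = 3.9495.
t − 10 = e^3.9495 = 51.907, so t = 61.907.
T = 100·t = 6191 K → 6200 K to the nearest 100 K.
M_estimate = 10⁶/6200 = 161.29; M_reference = 10⁶/5003 = 199.88.
ΔM = 161.29 − 199.88 = -38.59 → -39 mireds.

-39 mireds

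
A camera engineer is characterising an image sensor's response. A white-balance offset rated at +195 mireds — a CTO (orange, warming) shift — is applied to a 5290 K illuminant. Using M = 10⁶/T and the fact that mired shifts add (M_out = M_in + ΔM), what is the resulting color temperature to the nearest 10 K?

2600 K

M_in = 10⁶/5290 = 189.04 mireds.
M_out = 189.04 + (+195) = 384.04 mireds.
T_out = 10⁶/384.04 = 2603.9 K → 2600 K.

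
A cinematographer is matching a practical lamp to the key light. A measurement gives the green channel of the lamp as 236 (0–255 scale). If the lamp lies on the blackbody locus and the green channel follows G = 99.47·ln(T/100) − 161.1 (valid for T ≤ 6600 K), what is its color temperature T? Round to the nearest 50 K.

5400 K

ln t = (236 + 161.1) / 99.47 = 3.9922.
t = e^3.9922 = 54.172.
T = 100·t = 5417 K → 5400 K to the nearest 50 K.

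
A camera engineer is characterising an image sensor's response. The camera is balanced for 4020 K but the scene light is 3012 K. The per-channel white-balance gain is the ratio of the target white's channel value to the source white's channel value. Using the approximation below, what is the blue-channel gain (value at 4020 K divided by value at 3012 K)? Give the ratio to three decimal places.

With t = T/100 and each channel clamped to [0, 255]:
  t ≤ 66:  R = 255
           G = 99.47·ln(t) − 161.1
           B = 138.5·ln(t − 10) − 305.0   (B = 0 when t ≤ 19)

At 3012 K (t = 30.12):
  B = 138.5·ln(30.12 − 10) − 305.0 = 138.5·ln 20.12 − 305.0 = 138.5·3.0017 − 305.0 = 110.737.
At 4020 K (t = 40.2):
  B = 138.5·ln(40.2 − 10) − 305.0 = 138.5·ln 30.2 − 305.0 = 138.5·3.4078 − 305.0 = 166.986.
Gain = 166.986 / 110.737 = 1.5079 → 1.508.

1.508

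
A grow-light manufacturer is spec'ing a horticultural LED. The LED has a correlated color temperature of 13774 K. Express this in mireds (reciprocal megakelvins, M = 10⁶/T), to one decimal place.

M = 10⁶ / 13774 = 72.601 → 72.6 mireds.

72.6 mireds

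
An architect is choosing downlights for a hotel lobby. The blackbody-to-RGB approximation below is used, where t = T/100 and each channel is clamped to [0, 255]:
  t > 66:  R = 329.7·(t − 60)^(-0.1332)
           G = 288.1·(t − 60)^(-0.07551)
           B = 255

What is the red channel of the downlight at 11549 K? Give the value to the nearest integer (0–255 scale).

193

t = 11549/100 = 115.49; the t > 66 branch applies.
R = 329.7·(115.49 − 60)^(-0.1332) = 329.7·55.49^(-0.1332) = 329.7·0.58569 = 193.103.
Rounded: 193.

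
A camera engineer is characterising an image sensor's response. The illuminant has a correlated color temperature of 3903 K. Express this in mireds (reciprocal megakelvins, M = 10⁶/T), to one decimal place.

M = 10⁶ / 3903 = 256.213 → 256.2 mireds.

256.2 mireds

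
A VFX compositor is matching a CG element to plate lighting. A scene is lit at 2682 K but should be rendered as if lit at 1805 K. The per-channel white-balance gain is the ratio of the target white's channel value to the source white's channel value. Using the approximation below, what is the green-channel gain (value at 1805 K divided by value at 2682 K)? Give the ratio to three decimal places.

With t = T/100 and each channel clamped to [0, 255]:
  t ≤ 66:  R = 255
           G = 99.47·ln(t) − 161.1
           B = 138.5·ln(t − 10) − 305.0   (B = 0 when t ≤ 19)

At 2682 K (t = 26.82):
  G = 99.47·ln 26.82 − 161.1 = 99.47·3.2891 − 161.1 = 166.072.
At 1805 K (t = 18.05):
  G = 99.47·ln 18.05 − 161.1 = 99.47·2.8931 − 161.1 = 126.681.
Gain = 126.681 / 166.072 = 0.7628 → 0.763.

0.763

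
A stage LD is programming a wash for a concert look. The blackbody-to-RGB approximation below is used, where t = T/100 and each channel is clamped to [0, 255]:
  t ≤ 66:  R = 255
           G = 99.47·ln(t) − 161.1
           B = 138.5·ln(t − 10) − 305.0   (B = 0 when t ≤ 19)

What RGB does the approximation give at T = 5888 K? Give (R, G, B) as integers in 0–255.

t = 5888/100 = 58.88; the t ≤ 66 branch applies.
R = 255 by definition for t ≤ 66.
G = 99.47·ln 58.88 − 161.1 = 99.47·4.0755 − 161.1 = 244.290.
B = 138.5·ln(58.88 − 10) − 305.0 = 138.5·ln 48.88 − 305.0 = 138.5·3.8894 − 305.0 = 233.678.
Rounded: (255, 244, 234).

(255, 244, 234)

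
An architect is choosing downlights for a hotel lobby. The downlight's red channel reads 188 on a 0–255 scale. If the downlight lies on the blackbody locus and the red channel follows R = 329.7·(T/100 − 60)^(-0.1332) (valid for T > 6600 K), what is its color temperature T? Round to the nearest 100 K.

12800 K

(t − 60)^(-0.1332) = 188/329.7 = 0.57022.
t − 60 = 0.57022^(1/-0.1332) = 0.57022^(-7.508) = 67.848, so t = 127.848.
T = 100·t = 12785 K → 12800 K to the nearest 100 K.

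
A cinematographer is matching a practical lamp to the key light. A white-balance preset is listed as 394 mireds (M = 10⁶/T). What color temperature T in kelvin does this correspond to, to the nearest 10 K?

2540 K

T = 10⁶ / 394 = 2538.07 K → 2540 K.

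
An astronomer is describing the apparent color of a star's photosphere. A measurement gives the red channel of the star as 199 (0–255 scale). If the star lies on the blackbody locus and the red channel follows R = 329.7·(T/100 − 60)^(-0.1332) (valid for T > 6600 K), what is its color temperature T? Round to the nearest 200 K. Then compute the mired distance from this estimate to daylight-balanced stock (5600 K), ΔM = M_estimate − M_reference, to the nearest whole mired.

-82 mireds

(t − 60)^(-0.1332) = 199/329.7 = 0.60358.
t − 60 = 0.60358^(1/-0.1332) = 0.60358^(-7.508) = 44.273, so t = 104.273.
T = 100·t = 10427 K → 10400 K to the nearest 200 K.
M_estimate = 10⁶/10400 = 96.15; M_reference = 10⁶/5600 = 178.57.
ΔM = 96.15 − 178.57 = -82.42 → -82 mireds.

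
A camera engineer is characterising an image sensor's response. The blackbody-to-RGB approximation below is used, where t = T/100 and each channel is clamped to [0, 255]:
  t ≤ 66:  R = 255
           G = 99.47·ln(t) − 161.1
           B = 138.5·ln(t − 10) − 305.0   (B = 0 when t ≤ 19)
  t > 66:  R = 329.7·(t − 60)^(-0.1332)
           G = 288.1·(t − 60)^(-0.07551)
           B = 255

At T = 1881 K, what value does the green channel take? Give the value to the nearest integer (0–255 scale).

t = 1881/100 = 18.81; the t ≤ 66 branch applies.
G = 99.47·ln 18.81 − 161.1 = 99.47·2.9344 − 161.1 = 130.784.
Rounded: 131.

131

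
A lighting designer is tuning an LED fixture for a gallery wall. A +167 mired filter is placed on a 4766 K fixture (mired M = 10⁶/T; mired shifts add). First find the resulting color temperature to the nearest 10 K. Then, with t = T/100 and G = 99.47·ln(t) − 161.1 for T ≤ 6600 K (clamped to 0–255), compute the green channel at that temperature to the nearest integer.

M_in = 10⁶/4766 = 209.82; M_out = 209.82 + (+167) = 376.82.
T_out = 10⁶/376.82 = 2653.8 K → 2650 K; t = 26.5.
G = 99.47·ln 26.5 − 161.1 = 99.47·3.2771 − 161.1 = 164.878.
Rounded: 165.

165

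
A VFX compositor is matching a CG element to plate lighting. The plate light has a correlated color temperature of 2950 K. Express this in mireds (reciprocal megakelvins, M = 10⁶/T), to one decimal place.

M = 10⁶ / 2950 = 338.983 → 339.0 mireds.

339.0 mireds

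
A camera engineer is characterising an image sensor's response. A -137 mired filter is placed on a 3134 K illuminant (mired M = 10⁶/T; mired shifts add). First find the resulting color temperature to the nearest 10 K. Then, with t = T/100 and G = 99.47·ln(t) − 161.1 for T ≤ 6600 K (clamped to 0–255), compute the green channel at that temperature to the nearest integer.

M_in = 10⁶/3134 = 319.08; M_out = 319.08 + (-137) = 182.08.
T_out = 10⁶/182.08 = 5492.1 K → 5490 K; t = 54.9.
G = 99.47·ln 54.9 − 161.1 = 99.47·4.0055 − 161.1 = 237.328.
Rounded: 237.

237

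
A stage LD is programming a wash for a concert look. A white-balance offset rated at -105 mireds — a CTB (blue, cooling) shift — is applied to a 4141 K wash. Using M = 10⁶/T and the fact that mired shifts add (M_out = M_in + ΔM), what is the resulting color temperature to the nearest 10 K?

7330 K

M_in = 10⁶/4141 = 241.49 mireds.
M_out = 241.49 + (-105) = 136.49 mireds.
T_out = 10⁶/136.49 = 7326.7 K → 7330 K.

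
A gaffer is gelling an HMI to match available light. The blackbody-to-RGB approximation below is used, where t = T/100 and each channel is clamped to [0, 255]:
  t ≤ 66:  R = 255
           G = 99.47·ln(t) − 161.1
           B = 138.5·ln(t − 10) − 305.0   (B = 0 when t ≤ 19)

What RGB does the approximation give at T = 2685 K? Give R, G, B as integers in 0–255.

R=255, G=166, B=86

t = 2685/100 = 26.85; the t ≤ 66 branch applies.
R = 255 by definition for t ≤ 66.
G = 99.47·ln 26.85 − 161.1 = 99.47·3.2903 − 161.1 = 166.183.
B = 138.5·ln(26.85 − 10) − 305.0 = 138.5·ln 16.85 − 305.0 = 138.5·2.8244 − 305.0 = 86.173.
Rounded: (255, 166, 86).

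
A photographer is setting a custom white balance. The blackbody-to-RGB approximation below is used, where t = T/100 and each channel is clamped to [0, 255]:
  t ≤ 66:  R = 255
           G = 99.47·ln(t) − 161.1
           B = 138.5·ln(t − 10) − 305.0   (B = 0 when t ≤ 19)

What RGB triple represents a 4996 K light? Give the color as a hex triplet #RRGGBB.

#FFE4CE

t = 4996/100 = 49.96; the t ≤ 66 branch applies.
R = 255 by definition for t ≤ 66.
G = 99.47·ln 49.96 − 161.1 = 99.47·3.9112 − 161.1 = 227.949.
B = 138.5·ln(49.96 − 10) − 305.0 = 138.5·ln 39.96 − 305.0 = 138.5·3.6879 − 305.0 = 205.771.
Rounded: (255, 228, 206).
In hex: #FFE4CE.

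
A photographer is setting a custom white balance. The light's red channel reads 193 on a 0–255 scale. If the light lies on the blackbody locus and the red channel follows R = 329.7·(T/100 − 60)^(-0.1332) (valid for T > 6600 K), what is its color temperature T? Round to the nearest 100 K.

(t − 60)^(-0.1332) = 193/329.7 = 0.58538.
t − 60 = 0.58538^(1/-0.1332) = 0.58538^(-7.508) = 55.713, so t = 115.713.
T = 100·t = 11571 K → 11600 K to the nearest 100 K.

11600 K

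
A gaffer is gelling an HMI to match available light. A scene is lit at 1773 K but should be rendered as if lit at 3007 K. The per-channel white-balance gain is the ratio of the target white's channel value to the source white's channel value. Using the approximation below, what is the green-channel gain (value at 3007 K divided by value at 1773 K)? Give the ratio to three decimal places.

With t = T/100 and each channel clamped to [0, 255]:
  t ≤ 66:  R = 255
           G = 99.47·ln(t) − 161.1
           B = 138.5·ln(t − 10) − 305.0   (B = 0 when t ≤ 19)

At 1773 K (t = 17.73):
  G = 99.47·ln 17.73 − 161.1 = 99.47·2.8753 − 161.1 = 124.902.
At 3007 K (t = 30.07):
  G = 99.47·ln 30.07 − 161.1 = 99.47·3.4035 − 161.1 = 177.449.
Gain = 177.449 / 124.902 = 1.4207 → 1.421.

1.421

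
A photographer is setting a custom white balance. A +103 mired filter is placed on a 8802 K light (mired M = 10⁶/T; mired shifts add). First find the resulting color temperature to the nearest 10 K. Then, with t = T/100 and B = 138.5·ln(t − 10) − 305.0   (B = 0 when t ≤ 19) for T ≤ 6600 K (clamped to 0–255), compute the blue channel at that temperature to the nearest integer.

192

M_in = 10⁶/8802 = 113.61; M_out = 113.61 + (+103) = 216.61.
T_out = 10⁶/216.61 = 4616.6 K → 4620 K; t = 46.2.
B = 138.5·ln(46.2 − 10) − 305.0 = 138.5·ln 36.2 − 305.0 = 138.5·3.5891 − 305.0 = 192.085.
Rounded: 192.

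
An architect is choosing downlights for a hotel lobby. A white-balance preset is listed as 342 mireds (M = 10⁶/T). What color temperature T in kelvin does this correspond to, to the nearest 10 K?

T = 10⁶ / 342 = 2923.98 K → 2920 K.

2920 K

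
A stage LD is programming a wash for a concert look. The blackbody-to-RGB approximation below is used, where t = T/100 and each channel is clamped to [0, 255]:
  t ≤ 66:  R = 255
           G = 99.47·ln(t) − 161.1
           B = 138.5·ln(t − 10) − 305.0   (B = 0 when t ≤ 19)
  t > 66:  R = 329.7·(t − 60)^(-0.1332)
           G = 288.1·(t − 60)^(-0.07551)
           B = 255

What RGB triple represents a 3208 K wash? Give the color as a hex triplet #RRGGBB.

#FFB87C

t = 3208/100 = 32.08; the t ≤ 66 branch applies.
R = 255 by definition for t ≤ 66.
G = 99.47·ln 32.08 − 161.1 = 99.47·3.4682 − 161.1 = 183.885.
B = 138.5·ln(32.08 − 10) − 305.0 = 138.5·ln 22.08 − 305.0 = 138.5·3.0947 − 305.0 = 123.612.
Rounded: (255, 184, 124).
In hex: #FFB87C.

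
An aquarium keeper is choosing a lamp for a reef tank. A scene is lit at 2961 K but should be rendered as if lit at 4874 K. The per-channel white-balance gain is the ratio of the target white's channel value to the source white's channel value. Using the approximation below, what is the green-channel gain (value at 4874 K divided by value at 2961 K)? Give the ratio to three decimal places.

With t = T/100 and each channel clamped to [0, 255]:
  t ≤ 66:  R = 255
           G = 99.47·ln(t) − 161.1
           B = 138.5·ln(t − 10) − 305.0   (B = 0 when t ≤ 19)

At 2961 K (t = 29.61):
  G = 99.47·ln 29.61 − 161.1 = 99.47·3.3881 − 161.1 = 175.916.
At 4874 K (t = 48.74):
  G = 99.47·ln 48.74 − 161.1 = 99.47·3.8865 − 161.1 = 225.490.
Gain = 225.490 / 175.916 = 1.2818 → 1.282.

1.282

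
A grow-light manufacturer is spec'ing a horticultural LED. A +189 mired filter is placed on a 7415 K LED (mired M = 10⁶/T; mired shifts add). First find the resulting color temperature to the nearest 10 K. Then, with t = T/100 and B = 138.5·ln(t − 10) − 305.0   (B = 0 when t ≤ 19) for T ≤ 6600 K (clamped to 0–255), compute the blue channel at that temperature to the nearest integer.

M_in = 10⁶/7415 = 134.86; M_out = 134.86 + (+189) = 323.86.
T_out = 10⁶/323.86 = 3087.7 K → 3090 K; t = 30.9.
B = 138.5·ln(30.9 − 10) − 305.0 = 138.5·ln 20.9 − 305.0 = 138.5·3.0397 − 305.0 = 116.005.
Rounded: 116.

116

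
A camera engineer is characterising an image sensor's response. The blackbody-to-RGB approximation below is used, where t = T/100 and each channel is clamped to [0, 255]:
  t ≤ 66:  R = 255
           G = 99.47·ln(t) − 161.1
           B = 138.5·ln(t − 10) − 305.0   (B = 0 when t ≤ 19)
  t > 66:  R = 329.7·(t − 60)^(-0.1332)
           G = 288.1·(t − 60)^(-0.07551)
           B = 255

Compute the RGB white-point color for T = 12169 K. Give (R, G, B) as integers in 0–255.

t = 12169/100 = 121.69; the t > 66 branch applies.
R = 329.7·(121.69 − 60)^(-0.1332) = 329.7·61.69^(-0.1332) = 329.7·0.57749 = 190.398.
G = 288.1·(121.69 − 60)^(-0.07551) = 288.1·61.69^(-0.07551) = 288.1·0.73252 = 211.040.
B = 255 by definition for t > 66.
Rounded: (190, 211, 255).

(190, 211, 255)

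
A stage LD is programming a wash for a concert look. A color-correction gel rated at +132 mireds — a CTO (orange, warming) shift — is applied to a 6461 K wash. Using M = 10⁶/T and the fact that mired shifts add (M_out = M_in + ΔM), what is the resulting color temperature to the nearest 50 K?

M_in = 10⁶/6461 = 154.77 mireds.
M_out = 154.77 + (+132) = 286.77 mireds.
T_out = 10⁶/286.77 = 3487.1 K → 3500 K.

3500 K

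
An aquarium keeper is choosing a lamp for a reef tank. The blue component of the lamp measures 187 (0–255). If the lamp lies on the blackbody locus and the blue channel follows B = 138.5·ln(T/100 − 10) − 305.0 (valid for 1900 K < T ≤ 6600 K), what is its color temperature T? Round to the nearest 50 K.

ln(t − 10) = (187 + 305.0) / 138.5 = 3.5523.
t − 10 = e^3.5523 = 34.895, so t = 44.895.
T = 100·t = 4490 K → 4500 K to the nearest 50 K.

4500 K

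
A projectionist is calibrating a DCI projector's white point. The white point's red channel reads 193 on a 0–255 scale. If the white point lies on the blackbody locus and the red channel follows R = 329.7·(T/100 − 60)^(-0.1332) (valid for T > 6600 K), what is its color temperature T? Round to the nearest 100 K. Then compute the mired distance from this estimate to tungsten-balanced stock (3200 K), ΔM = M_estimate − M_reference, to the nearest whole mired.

(t − 60)^(-0.1332) = 193/329.7 = 0.58538.
t − 60 = 0.58538^(1/-0.1332) = 0.58538^(-7.508) = 55.713, so t = 115.713.
T = 100·t = 11571 K → 11600 K to the nearest 100 K.
M_estimate = 10⁶/11600 = 86.21; M_reference = 10⁶/3200 = 312.50.
ΔM = 86.21 − 312.50 = -226.29 → -226 mireds.

-226 mireds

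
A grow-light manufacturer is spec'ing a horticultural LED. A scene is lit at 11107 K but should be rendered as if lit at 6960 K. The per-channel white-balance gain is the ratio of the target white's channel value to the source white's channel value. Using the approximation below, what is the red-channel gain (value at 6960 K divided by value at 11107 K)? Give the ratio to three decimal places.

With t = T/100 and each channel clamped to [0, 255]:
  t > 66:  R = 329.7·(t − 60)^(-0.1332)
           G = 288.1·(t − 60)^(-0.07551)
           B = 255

At 11107 K (t = 111.07):
  R = 329.7·(111.07 − 60)^(-0.1332) = 329.7·51.07^(-0.1332) = 329.7·0.59221 = 195.250.
At 6960 K (t = 69.6):
  R = 329.7·(69.6 − 60)^(-0.1332) = 329.7·9.6^(-0.1332) = 329.7·0.73988 = 243.939.
Gain = 243.939 / 195.250 = 1.2494 → 1.249.

1.249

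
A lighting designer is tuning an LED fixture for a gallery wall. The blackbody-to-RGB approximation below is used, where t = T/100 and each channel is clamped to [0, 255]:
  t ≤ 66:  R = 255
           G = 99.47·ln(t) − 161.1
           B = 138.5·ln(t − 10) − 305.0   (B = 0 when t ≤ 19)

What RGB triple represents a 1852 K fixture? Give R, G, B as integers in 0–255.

R=255, G=129, B=0

t = 1852/100 = 18.52; the t ≤ 66 branch applies.
R = 255 by definition for t ≤ 66.
G = 99.47·ln 18.52 − 161.1 = 99.47·2.9189 − 161.1 = 129.238.
t = 18.52 ≤ 19, so B = 0.
Rounded: (255, 129, 0).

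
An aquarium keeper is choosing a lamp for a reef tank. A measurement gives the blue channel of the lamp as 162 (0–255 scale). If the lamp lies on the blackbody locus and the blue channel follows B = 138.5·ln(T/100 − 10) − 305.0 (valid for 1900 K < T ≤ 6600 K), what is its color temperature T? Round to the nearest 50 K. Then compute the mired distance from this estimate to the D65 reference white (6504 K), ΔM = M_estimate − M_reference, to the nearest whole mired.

+103 mireds

ln(t − 10) = (162 + 305.0) / 138.5 = 3.3718.
t − 10 = e^3.3718 = 29.132, so t = 39.132.
T = 100·t = 3913 K → 3900 K to the nearest 50 K.
M_estimate = 10⁶/3900 = 256.41; M_reference = 10⁶/6504 = 153.75.
ΔM = 256.41 − 153.75 = 102.66 → +103 mireds.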